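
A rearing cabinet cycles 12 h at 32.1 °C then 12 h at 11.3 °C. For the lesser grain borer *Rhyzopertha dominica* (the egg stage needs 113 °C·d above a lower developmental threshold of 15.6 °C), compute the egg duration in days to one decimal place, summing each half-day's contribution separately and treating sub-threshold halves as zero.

13.7 days

Day half: max(0, 32.1 − 15.6) × 0.5 = 16.5 × 0.5 = 8.25 DD.
Night half: max(0, 11.3 − 15.6) × 0.5 = 0.0 × 0.5 = 0.00 DD.
Per 24 h: 8.25 DD/day.
Duration = 113 / 8.25 = 13.697 ≈ 13.7 days.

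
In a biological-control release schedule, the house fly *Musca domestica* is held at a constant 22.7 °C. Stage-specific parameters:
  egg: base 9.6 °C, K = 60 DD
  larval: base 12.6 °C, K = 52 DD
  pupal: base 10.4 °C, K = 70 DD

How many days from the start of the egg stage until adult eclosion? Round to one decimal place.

15.4 days

egg: 60 / (22.7 − 9.6) = 60 / 13.1 = 4.580 d.
larval: 52 / (22.7 − 12.6) = 52 / 10.1 = 5.149 d.
pupal: 70 / (22.7 − 10.4) = 70 / 12.3 = 5.691 d.
Sum = 15.420 ≈ 15.4 days.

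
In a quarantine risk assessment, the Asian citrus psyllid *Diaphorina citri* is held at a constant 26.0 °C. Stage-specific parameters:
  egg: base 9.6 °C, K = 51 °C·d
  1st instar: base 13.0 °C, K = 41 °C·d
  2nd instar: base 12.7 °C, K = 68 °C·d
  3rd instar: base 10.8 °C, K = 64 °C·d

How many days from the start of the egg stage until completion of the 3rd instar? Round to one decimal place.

egg: 51 / (26.0 − 9.6) = 51 / 16.4 = 3.110 d.
1st instar: 41 / (26.0 − 13.0) = 41 / 13.0 = 3.154 d.
2nd instar: 68 / (26.0 − 12.7) = 68 / 13.3 = 5.113 d.
3rd instar: 64 / (26.0 − 10.8) = 64 / 15.2 = 4.211 d.
Sum = 15.587 ≈ 15.6 days.

15.6 days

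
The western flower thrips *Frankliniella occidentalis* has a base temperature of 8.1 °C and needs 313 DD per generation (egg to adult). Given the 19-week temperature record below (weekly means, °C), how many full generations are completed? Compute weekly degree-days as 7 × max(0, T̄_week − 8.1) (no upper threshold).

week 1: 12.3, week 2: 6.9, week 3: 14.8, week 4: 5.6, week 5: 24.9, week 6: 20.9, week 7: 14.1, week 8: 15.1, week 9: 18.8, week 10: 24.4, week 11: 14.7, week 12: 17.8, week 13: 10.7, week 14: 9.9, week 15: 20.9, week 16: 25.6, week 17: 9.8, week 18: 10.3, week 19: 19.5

3 generations

Weekly DD (7 × max(0, T̄ − 8.1)): 29.4, 0.0, 46.9, 0.0, 117.6, 89.6, 42.0, 49.0, 74.9, 114.1, 46.2, 67.9, 18.2, 12.6, 89.6, 122.5, 11.9, 15.4, 79.8.
Season total = 1027.6 DD.
Complete generations = ⌊1027.6 / 313⌋ = 3.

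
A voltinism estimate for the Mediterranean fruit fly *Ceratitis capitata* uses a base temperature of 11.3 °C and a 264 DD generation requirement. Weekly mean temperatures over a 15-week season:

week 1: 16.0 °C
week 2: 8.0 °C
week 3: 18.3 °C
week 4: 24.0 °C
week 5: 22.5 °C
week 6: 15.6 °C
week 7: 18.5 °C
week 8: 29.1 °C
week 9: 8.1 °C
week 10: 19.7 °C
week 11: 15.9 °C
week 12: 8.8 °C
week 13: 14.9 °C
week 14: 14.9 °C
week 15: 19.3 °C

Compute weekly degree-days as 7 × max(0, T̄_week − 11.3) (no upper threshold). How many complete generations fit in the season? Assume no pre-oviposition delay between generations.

Weekly DD (7 × max(0, T̄ − 11.3)): 32.9, 0.0, 49.0, 88.9, 78.4, 30.1, 50.4, 124.6, 0.0, 58.8, 32.2, 0.0, 25.2, 25.2, 56.0.
Season total = 651.7 DD.
Complete generations = ⌊651.7 / 264⌋ = 2.

2 generations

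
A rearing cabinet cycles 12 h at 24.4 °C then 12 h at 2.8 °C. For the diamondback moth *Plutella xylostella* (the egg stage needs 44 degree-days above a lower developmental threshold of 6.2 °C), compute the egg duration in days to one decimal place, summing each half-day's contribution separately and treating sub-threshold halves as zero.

4.8 days

Day half: max(0, 24.4 − 6.2) × 0.5 = 18.2 × 0.5 = 9.10 DD.
Night half: max(0, 2.8 − 6.2) × 0.5 = 0.0 × 0.5 = 0.00 DD.
Per 24 h: 9.10 DD/day.
Duration = 44 / 9.10 = 4.835 ≈ 4.8 days.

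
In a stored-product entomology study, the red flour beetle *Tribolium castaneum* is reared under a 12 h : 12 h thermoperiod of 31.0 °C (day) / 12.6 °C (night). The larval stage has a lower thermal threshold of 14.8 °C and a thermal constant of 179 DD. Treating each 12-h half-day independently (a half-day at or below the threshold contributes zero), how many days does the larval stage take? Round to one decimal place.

Day half: max(0, 31.0 − 14.8) × 0.5 = 16.2 × 0.5 = 8.10 DD.
Night half: max(0, 12.6 − 14.8) × 0.5 = 0.0 × 0.5 = 0.00 DD.
Per 24 h: 8.10 DD/day.
Duration = 179 / 8.10 = 22.099 ≈ 22.1 days.

22.1 days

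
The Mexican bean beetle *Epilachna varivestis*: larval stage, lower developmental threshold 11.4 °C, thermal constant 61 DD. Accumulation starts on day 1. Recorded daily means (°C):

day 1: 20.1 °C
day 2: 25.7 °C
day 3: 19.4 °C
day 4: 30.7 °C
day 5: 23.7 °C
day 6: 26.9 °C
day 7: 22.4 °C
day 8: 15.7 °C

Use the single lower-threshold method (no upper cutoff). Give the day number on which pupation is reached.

day 5

Daily DD above 11.4 °C: 8.7, 14.3, 8.0, 19.3, 12.3, 15.5, 11.0, 4.3.
Cumulative: 8.7, 23.0, 31.0, 50.3, 62.6, 78.1, 89.1, 93.4.
The total first reaches 61 DD on day 5.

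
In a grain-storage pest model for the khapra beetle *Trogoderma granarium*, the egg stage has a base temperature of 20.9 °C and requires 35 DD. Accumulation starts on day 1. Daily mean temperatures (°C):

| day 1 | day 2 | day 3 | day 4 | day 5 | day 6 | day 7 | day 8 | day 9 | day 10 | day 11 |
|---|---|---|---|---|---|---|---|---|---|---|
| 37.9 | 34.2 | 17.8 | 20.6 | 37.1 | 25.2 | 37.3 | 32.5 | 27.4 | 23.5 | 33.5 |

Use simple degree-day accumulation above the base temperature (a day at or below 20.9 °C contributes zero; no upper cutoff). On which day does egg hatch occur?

Daily DD above 20.9 °C: 17.0, 13.3, 0.0, 0.0, 16.2, 4.3, 16.4, 11.6, 6.5, 2.6, 12.6.
Cumulative: 17.0, 30.3, 30.3, 30.3, 46.5, 50.8, 67.2, 78.8, 85.3, 87.9, 100.5.
The total first reaches 35 DD on day 5.

day 5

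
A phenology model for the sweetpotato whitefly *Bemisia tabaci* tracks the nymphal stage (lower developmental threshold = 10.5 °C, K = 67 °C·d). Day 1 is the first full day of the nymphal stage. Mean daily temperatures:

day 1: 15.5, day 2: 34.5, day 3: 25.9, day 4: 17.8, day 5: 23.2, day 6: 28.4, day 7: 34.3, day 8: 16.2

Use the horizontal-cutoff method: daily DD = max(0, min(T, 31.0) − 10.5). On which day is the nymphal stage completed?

day 6

Daily DD above 10.5 °C (capped at 20.5): 5.0, 20.5, 15.4, 7.3, 12.7, 17.9, 20.5, 5.7.
Cumulative: 5.0, 25.5, 40.9, 48.2, 60.9, 78.8, 99.3, 105.0.
The total first reaches 67 DD on day 6.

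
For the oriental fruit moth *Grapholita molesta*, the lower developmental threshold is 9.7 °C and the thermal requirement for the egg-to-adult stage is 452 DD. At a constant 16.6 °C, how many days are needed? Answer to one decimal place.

Daily accumulation = 16.6 − 9.7 = 6.9 DD/day.
Duration = 452 / 6.9 = 65.507 ≈ 65.5 days.

65.5 days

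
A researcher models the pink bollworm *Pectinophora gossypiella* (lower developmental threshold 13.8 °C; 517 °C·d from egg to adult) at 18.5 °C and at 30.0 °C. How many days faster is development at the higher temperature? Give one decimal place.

At 18.5 °C: 517 / (18.5 − 13.8) = 517 / 4.7 = 110.000 d.
At 30.0 °C: 517 / (30.0 − 13.8) = 517 / 16.2 = 31.914 d.
Difference = |110.000 − 31.914| = 78.086 ≈ 78.1 days.

78.1 days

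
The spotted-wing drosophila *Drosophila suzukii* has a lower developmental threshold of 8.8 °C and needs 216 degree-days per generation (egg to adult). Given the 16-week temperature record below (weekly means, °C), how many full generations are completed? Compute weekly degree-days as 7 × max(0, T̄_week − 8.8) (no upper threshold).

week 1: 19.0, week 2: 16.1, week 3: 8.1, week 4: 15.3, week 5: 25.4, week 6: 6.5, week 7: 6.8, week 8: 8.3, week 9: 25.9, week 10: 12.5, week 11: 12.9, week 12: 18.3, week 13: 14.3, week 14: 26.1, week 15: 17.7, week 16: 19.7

Weekly DD (7 × max(0, T̄ − 8.8)): 71.4, 51.1, 0.0, 45.5, 116.2, 0.0, 0.0, 0.0, 119.7, 25.9, 28.7, 66.5, 38.5, 121.1, 62.3, 76.3.
Season total = 823.2 DD.
Complete generations = ⌊823.2 / 216⌋ = 3.

3 generations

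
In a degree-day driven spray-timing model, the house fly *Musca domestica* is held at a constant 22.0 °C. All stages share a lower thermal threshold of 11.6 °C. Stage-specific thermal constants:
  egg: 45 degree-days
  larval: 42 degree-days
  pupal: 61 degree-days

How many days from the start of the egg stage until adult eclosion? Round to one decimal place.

Daily accumulation at 22.0 °C = 22.0 − 11.6 = 10.4 DD/day.
Total K = 45 + 42 + 61 = 148 DD.
Total duration = 148 / 10.4 = 14.231 ≈ 14.2 days.

14.2 days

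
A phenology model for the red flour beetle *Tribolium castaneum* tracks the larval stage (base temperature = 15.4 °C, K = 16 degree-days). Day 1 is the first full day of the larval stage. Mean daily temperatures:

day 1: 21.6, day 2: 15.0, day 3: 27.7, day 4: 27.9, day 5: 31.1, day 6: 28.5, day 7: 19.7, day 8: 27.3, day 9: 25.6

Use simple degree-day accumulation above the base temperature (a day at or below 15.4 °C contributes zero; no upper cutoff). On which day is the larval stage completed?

Daily DD above 15.4 °C: 6.2, 0.0, 12.3, 12.5, 15.7, 13.1, 4.3, 11.9, 10.2.
Cumulative: 6.2, 6.2, 18.5, 31.0, 46.7, 59.8, 64.1, 76.0, 86.2.
The total first reaches 16 DD on day 3.

day 3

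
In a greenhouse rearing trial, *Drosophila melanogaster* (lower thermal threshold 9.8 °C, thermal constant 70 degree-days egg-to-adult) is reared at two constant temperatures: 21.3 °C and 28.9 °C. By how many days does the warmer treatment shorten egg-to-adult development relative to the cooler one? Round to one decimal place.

2.4 days

At 21.3 °C: 70 / (21.3 − 9.8) = 70 / 11.5 = 6.087 d.
At 28.9 °C: 70 / (28.9 − 9.8) = 70 / 19.1 = 3.665 d.
Difference = |6.087 − 3.665| = 2.422 ≈ 2.4 days.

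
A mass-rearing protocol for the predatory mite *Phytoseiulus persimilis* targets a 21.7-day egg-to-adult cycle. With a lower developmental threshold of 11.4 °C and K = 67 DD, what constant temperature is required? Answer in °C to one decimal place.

14.5 °C

Required daily accumulation = 67 / 21.7 = 3.088 DD/day.
T = T_base + 3.088 = 11.4 + 3.088 = 14.488 ≈ 14.5 °C.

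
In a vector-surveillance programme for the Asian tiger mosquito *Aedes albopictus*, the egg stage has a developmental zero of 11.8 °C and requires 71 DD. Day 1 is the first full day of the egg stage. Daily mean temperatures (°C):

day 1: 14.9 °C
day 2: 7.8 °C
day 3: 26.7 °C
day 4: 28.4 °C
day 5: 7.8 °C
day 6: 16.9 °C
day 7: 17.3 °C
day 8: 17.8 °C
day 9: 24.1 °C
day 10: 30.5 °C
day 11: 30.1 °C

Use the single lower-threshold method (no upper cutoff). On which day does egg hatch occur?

Daily DD above 11.8 °C: 3.1, 0.0, 14.9, 16.6, 0.0, 5.1, 5.5, 6.0, 12.3, 18.7, 18.3.
Cumulative: 3.1, 3.1, 18.0, 34.6, 34.6, 39.7, 45.2, 51.2, 63.5, 82.2, 100.5.
The total first reaches 71 DD on day 10.

day 10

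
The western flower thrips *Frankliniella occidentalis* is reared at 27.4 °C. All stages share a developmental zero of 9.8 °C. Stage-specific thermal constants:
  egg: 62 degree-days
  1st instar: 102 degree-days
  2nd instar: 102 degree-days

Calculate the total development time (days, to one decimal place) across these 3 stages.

Daily accumulation at 27.4 °C = 27.4 − 9.8 = 17.6 DD/day.
Total K = 62 + 102 + 102 = 266 DD.
Total duration = 266 / 17.6 = 15.114 ≈ 15.1 days.

15.1 days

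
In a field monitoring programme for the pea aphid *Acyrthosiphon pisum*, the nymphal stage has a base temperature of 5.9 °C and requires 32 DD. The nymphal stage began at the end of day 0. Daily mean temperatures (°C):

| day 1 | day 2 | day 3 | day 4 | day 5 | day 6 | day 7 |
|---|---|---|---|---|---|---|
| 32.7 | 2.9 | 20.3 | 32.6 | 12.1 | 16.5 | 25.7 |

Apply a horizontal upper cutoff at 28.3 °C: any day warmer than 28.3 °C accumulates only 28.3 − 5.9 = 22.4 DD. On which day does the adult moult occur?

day 3

Daily DD above 5.9 °C (capped at 22.4): 22.4, 0.0, 14.4, 22.4, 6.2, 10.6, 19.8.
Cumulative: 22.4, 22.4, 36.8, 59.2, 65.4, 76.0, 95.8.
The total first reaches 32 DD on day 3.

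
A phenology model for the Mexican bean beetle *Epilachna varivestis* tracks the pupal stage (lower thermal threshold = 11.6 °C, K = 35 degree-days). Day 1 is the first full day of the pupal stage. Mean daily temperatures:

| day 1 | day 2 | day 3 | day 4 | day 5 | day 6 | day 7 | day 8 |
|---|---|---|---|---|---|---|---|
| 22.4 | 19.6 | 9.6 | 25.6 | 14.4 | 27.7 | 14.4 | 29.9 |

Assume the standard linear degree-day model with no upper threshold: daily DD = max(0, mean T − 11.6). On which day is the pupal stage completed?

Daily DD above 11.6 °C: 10.8, 8.0, 0.0, 14.0, 2.8, 16.1, 2.8, 18.3.
Cumulative: 10.8, 18.8, 18.8, 32.8, 35.6, 51.7, 54.5, 72.8.
The total first reaches 35 DD on day 5.

day 5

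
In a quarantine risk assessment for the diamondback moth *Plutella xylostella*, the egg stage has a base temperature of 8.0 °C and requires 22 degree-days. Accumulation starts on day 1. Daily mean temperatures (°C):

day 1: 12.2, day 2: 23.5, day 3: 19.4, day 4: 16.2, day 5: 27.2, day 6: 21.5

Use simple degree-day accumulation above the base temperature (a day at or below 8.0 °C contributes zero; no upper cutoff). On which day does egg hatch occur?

Daily DD above 8.0 °C: 4.2, 15.5, 11.4, 8.2, 19.2, 13.5.
Cumulative: 4.2, 19.7, 31.1, 39.3, 58.5, 72.0.
The total first reaches 22 DD on day 3.

day 3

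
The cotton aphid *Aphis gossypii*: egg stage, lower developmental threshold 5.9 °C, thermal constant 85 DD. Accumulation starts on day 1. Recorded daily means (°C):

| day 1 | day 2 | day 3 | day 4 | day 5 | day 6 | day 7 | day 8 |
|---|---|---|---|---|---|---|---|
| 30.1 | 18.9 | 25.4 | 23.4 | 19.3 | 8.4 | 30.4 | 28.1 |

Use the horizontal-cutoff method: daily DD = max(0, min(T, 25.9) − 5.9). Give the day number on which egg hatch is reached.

day 6

Daily DD above 5.9 °C (capped at 20.0): 20.0, 13.0, 19.5, 17.5, 13.4, 2.5, 20.0, 20.0.
Cumulative: 20.0, 33.0, 52.5, 70.0, 83.4, 85.9, 105.9, 125.9.
The total first reaches 85 DD on day 6.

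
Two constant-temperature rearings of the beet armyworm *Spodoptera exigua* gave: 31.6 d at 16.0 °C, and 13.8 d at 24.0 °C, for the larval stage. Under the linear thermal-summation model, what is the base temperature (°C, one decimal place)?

Equal thermal constants: D₁(T₁ − T_b) = D₂(T₂ − T_b).
31.6·(16.0 − T_b) = 13.8·(24.0 − T_b)
T_b = (31.6·16.0 − 13.8·24.0) / (31.6 − 13.8) = 174.40 / 17.8 = 9.798 °C ≈ 9.8 °C.

9.8 °C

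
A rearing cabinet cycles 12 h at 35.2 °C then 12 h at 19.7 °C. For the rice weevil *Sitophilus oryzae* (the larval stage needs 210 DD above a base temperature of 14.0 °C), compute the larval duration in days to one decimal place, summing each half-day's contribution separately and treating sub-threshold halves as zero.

Day half: max(0, 35.2 − 14.0) × 0.5 = 21.2 × 0.5 = 10.60 DD.
Night half: max(0, 19.7 − 14.0) × 0.5 = 5.7 × 0.5 = 2.85 DD.
Per 24 h: 13.45 DD/day.
Duration = 210 / 13.45 = 15.613 ≈ 15.6 days.

15.6 days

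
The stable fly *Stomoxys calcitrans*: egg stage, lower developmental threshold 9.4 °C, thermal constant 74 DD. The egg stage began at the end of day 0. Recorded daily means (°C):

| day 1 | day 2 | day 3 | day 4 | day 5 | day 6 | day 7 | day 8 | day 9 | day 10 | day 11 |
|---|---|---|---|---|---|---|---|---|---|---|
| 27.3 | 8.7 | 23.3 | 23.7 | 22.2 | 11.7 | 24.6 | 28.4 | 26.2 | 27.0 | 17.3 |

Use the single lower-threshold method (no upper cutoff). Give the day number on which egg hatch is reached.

day 7

Daily DD above 9.4 °C: 17.9, 0.0, 13.9, 14.3, 12.8, 2.3, 15.2, 19.0, 16.8, 17.6, 7.9.
Cumulative: 17.9, 17.9, 31.8, 46.1, 58.9, 61.2, 76.4, 95.4, 112.2, 129.8, 137.7.
The total first reaches 74 DD on day 7.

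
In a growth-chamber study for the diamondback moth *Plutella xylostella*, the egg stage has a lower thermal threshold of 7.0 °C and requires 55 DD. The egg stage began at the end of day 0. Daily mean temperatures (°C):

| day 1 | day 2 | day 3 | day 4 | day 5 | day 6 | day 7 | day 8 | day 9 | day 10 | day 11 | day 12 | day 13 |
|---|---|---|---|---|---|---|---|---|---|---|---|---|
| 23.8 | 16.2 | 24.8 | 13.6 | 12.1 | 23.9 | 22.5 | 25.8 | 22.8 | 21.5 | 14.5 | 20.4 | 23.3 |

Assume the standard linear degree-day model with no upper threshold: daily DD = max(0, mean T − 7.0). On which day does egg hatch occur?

Daily DD above 7.0 °C: 16.8, 9.2, 17.8, 6.6, 5.1, 16.9, 15.5, 18.8, 15.8, 14.5, 7.5, 13.4, 16.3.
Cumulative: 16.8, 26.0, 43.8, 50.4, 55.5, 72.4, 87.9, 106.7, 122.5, 137.0, 144.5, 157.9, 174.2.
The total first reaches 55 DD on day 5.

day 5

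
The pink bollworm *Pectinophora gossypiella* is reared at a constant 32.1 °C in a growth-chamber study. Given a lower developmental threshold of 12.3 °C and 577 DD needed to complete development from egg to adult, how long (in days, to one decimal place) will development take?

Daily accumulation = 32.1 − 12.3 = 19.8 DD/day.
Duration = 577 / 19.8 = 29.141 ≈ 29.1 days.

29.1 days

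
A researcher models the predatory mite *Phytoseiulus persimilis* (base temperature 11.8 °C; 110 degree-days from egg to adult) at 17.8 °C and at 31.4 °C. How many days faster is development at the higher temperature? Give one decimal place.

At 17.8 °C: 110 / (17.8 − 11.8) = 110 / 6.0 = 18.333 d.
At 31.4 °C: 110 / (31.4 − 11.8) = 110 / 19.6 = 5.612 d.
Difference = |18.333 − 5.612| = 12.721 ≈ 12.7 days.

12.7 days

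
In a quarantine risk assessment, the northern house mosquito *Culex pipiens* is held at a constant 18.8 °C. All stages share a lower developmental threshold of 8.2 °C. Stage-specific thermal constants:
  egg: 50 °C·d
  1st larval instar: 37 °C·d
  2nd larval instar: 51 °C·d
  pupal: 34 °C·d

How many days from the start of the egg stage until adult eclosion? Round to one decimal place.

Daily accumulation at 18.8 °C = 18.8 − 8.2 = 10.6 DD/day.
Total K = 50 + 37 + 51 + 34 = 172 DD.
Total duration = 172 / 10.6 = 16.226 ≈ 16.2 days.

16.2 days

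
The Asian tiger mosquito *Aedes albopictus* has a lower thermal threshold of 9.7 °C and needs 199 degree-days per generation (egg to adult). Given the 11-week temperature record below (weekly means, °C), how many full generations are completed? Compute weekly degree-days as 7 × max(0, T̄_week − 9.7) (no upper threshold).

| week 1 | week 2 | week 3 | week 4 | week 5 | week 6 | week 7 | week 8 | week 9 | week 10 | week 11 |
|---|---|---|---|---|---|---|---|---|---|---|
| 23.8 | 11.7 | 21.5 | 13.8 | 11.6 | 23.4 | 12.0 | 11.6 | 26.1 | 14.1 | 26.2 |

Weekly DD (7 × max(0, T̄ − 9.7)): 98.7, 14.0, 82.6, 28.7, 13.3, 95.9, 16.1, 13.3, 114.8, 30.8, 115.5.
Season total = 623.7 DD.
Complete generations = ⌊623.7 / 199⌋ = 3.

3 generations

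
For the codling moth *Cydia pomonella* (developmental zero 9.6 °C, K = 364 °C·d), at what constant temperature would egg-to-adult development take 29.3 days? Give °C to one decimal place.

Required daily accumulation = 364 / 29.3 = 12.423 DD/day.
T = T_base + 12.423 = 9.6 + 12.423 = 22.023 ≈ 22.0 °C.

22.0 °C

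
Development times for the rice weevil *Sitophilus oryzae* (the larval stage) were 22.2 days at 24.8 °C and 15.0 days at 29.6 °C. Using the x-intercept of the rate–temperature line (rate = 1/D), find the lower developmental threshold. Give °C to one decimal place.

14.8 °C

Linear rate model ⇒ the product D·(T − T_b) is constant across temperatures.
22.2·(24.8 − T_b) = 15.0·(29.6 − T_b)
T_b = (22.2·24.8 − 15.0·29.6) / (22.2 − 15.0) = 106.56 / 7.2 = 14.800 °C ≈ 14.8 °C.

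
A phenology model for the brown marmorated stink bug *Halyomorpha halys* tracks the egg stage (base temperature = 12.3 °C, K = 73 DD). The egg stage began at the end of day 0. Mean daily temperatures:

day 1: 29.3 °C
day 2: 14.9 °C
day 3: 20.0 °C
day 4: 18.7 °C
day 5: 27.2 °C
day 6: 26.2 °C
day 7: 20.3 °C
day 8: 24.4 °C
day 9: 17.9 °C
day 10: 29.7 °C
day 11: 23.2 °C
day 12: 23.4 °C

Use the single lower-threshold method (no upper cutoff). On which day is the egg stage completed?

Daily DD above 12.3 °C: 17.0, 2.6, 7.7, 6.4, 14.9, 13.9, 8.0, 12.1, 5.6, 17.4, 10.9, 11.1.
Cumulative: 17.0, 19.6, 27.3, 33.7, 48.6, 62.5, 70.5, 82.6, 88.2, 105.6, 116.5, 127.6.
The total first reaches 73 DD on day 8.

day 8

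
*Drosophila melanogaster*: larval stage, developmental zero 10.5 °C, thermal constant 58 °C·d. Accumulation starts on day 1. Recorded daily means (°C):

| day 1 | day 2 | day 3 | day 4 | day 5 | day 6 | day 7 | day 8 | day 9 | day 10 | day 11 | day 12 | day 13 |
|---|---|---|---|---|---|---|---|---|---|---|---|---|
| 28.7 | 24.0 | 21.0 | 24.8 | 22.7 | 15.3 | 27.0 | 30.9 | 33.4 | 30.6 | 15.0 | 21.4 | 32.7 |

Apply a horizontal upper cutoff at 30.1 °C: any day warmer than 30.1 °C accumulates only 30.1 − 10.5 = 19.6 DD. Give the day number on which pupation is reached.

day 5

Daily DD above 10.5 °C (capped at 19.6): 18.2, 13.5, 10.5, 14.3, 12.2, 4.8, 16.5, 19.6, 19.6, 19.6, 4.5, 10.9, 19.6.
Cumulative: 18.2, 31.7, 42.2, 56.5, 68.7, 73.5, 90.0, 109.6, 129.2, 148.8, 153.3, 164.2, 183.8.
The total first reaches 58 DD on day 5.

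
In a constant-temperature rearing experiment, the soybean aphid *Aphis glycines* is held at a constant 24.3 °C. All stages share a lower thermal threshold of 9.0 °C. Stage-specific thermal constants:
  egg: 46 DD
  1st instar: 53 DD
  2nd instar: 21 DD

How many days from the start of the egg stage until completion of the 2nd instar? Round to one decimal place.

7.8 days

Daily accumulation at 24.3 °C = 24.3 − 9.0 = 15.3 DD/day.
Total K = 46 + 53 + 21 = 120 DD.
Total duration = 120 / 15.3 = 7.843 ≈ 7.8 days.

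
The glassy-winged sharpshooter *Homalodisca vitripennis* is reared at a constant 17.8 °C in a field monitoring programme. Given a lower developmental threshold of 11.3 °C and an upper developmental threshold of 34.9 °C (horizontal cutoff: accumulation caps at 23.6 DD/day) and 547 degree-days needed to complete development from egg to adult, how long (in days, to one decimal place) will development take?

Daily accumulation = 17.8 − 11.3 = 6.5 DD/day.
Duration = 547 / 6.5 = 84.154 ≈ 84.2 days.

84.2 days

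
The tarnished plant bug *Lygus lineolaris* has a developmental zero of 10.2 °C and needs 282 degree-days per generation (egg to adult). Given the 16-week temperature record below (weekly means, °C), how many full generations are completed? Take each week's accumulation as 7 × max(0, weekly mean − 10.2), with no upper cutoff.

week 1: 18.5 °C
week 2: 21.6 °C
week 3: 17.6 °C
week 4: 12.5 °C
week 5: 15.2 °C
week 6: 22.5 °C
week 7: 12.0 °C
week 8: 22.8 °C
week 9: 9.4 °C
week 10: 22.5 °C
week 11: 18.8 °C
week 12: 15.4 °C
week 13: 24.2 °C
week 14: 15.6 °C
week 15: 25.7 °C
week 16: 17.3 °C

Weekly DD (7 × max(0, T̄ − 10.2)): 58.1, 79.8, 51.8, 16.1, 35.0, 86.1, 12.6, 88.2, 0.0, 86.1, 60.2, 36.4, 98.0, 37.8, 108.5, 49.7.
Season total = 904.4 DD.
Complete generations = ⌊904.4 / 282⌋ = 3.

3 generations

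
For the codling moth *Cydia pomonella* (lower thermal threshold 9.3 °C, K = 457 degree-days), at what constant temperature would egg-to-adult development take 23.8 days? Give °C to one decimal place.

28.5 °C

Required daily accumulation = 457 / 23.8 = 19.202 DD/day.
T = T_base + 19.202 = 9.3 + 19.202 = 28.502 ≈ 28.5 °C.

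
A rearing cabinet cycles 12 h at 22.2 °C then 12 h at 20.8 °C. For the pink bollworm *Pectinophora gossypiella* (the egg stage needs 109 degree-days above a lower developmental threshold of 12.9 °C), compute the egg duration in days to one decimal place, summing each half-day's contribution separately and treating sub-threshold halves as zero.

12.7 days

Day half: max(0, 22.2 − 12.9) × 0.5 = 9.3 × 0.5 = 4.65 DD.
Night half: max(0, 20.8 − 12.9) × 0.5 = 7.9 × 0.5 = 3.95 DD.
Per 24 h: 8.60 DD/day.
Duration = 109 / 8.60 = 12.674 ≈ 12.7 days.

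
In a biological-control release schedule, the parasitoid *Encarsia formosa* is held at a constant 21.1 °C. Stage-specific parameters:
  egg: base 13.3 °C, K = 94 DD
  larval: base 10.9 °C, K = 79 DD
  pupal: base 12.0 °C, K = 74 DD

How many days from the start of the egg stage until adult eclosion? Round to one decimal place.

egg: 94 / (21.1 − 13.3) = 94 / 7.8 = 12.051 d.
larval: 79 / (21.1 − 10.9) = 79 / 10.2 = 7.745 d.
pupal: 74 / (21.1 − 12.0) = 74 / 9.1 = 8.132 d.
Sum = 27.928 ≈ 27.9 days.

27.9 days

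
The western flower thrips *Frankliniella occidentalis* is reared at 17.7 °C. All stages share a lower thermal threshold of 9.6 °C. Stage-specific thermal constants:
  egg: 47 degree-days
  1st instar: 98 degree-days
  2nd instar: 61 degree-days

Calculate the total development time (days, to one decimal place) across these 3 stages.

25.4 days

Daily accumulation at 17.7 °C = 17.7 − 9.6 = 8.1 DD/day.
Total K = 47 + 98 + 61 = 206 DD.
Total duration = 206 / 8.1 = 25.432 ≈ 25.4 days.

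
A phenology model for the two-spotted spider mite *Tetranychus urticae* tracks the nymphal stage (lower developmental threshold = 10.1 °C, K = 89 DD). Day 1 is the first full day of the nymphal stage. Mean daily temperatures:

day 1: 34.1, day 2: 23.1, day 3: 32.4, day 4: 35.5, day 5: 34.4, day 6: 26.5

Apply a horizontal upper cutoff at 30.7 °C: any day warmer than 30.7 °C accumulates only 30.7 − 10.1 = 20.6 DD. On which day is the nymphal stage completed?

day 5

Daily DD above 10.1 °C (capped at 20.6): 20.6, 13.0, 20.6, 20.6, 20.6, 16.4.
Cumulative: 20.6, 33.6, 54.2, 74.8, 95.4, 111.8.
The total first reaches 89 DD on day 5.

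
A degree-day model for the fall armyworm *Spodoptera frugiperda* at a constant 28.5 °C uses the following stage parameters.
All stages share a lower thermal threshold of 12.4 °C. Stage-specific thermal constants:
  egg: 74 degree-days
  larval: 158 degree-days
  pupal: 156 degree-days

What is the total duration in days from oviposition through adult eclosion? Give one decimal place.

Daily accumulation at 28.5 °C = 28.5 − 12.4 = 16.1 DD/day.
Total K = 74 + 158 + 156 = 388 DD.
Total duration = 388 / 16.1 = 24.099 ≈ 24.1 days.

24.1 days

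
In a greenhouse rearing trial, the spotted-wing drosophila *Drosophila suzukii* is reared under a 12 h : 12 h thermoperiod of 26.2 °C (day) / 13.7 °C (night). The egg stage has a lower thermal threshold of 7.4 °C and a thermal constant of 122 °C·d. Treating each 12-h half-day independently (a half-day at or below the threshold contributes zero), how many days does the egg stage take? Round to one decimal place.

Day half: max(0, 26.2 − 7.4) × 0.5 = 18.8 × 0.5 = 9.40 DD.
Night half: max(0, 13.7 − 7.4) × 0.5 = 6.3 × 0.5 = 3.15 DD.
Per 24 h: 12.55 DD/day.
Duration = 122 / 12.55 = 9.721 ≈ 9.7 days.

9.7 days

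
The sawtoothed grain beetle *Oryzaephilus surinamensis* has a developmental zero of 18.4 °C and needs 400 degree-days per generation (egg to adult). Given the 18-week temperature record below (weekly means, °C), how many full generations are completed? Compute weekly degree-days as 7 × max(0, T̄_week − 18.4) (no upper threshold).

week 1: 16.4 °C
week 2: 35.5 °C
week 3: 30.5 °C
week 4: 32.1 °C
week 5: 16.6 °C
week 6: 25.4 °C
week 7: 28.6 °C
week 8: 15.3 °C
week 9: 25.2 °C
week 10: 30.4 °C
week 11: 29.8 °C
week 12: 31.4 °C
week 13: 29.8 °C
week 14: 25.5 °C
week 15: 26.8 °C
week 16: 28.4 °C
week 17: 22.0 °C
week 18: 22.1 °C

Weekly DD (7 × max(0, T̄ − 18.4)): 0.0, 119.7, 84.7, 95.9, 0.0, 49.0, 71.4, 0.0, 47.6, 84.0, 79.8, 91.0, 79.8, 49.7, 58.8, 70.0, 25.2, 25.9.
Season total = 1032.5 DD.
Complete generations = ⌊1032.5 / 400⌋ = 2.

2 generations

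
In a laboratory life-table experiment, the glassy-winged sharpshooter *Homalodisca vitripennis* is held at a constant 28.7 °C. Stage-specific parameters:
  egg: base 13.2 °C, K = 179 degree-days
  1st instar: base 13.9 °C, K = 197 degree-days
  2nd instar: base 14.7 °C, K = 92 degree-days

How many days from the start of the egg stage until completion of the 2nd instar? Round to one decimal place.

egg: 179 / (28.7 − 13.2) = 179 / 15.5 = 11.548 d.
1st instar: 197 / (28.7 − 13.9) = 197 / 14.8 = 13.311 d.
2nd instar: 92 / (28.7 − 14.7) = 92 / 14.0 = 6.571 d.
Sum = 31.431 ≈ 31.4 days.

31.4 days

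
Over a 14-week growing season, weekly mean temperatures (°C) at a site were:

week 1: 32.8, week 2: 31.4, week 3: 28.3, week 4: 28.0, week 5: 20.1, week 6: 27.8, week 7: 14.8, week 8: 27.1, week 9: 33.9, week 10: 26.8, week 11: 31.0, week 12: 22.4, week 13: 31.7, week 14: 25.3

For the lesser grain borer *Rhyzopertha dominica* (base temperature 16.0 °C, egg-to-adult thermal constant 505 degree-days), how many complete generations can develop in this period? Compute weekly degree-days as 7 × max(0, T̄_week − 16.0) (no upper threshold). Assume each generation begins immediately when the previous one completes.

Weekly DD (7 × max(0, T̄ − 16.0)): 117.6, 107.8, 86.1, 84.0, 28.7, 82.6, 0.0, 77.7, 125.3, 75.6, 105.0, 44.8, 109.9, 65.1.
Season total = 1110.2 DD.
Complete generations = ⌊1110.2 / 505⌋ = 2.

2 generations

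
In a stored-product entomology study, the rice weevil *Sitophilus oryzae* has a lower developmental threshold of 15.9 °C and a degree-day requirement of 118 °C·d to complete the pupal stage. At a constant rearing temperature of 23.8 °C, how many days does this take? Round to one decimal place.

Daily accumulation = 23.8 − 15.9 = 7.9 DD/day.
Duration = 118 / 7.9 = 14.937 ≈ 14.9 days.

14.9 days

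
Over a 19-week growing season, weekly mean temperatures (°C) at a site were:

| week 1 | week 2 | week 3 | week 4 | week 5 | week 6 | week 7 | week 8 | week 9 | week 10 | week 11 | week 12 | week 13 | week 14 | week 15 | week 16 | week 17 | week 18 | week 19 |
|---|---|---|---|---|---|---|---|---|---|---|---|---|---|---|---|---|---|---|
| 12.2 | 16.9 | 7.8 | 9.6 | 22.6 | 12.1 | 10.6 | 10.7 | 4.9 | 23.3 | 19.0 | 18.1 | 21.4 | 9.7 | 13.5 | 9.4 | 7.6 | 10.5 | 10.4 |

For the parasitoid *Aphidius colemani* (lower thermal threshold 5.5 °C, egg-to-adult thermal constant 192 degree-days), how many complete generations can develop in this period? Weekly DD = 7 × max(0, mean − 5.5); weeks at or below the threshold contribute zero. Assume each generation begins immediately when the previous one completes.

5 generations

Weekly DD (7 × max(0, T̄ − 5.5)): 46.9, 79.8, 16.1, 28.7, 119.7, 46.2, 35.7, 36.4, 0.0, 124.6, 94.5, 88.2, 111.3, 29.4, 56.0, 27.3, 14.7, 35.0, 34.3.
Season total = 1024.8 DD.
Complete generations = ⌊1024.8 / 192⌋ = 5.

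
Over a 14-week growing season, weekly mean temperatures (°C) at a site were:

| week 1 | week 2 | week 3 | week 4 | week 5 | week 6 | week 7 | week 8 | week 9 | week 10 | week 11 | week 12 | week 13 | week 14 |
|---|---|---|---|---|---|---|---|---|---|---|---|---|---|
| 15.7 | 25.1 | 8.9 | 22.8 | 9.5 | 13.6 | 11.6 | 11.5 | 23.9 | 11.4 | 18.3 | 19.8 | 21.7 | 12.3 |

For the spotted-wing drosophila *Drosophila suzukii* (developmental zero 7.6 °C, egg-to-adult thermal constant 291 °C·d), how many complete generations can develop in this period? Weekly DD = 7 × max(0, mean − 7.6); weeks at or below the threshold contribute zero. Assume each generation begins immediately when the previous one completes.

2 generations

Weekly DD (7 × max(0, T̄ − 7.6)): 56.7, 122.5, 9.1, 106.4, 13.3, 42.0, 28.0, 27.3, 114.1, 26.6, 74.9, 85.4, 98.7, 32.9.
Season total = 837.9 DD.
Complete generations = ⌊837.9 / 291⌋ = 2.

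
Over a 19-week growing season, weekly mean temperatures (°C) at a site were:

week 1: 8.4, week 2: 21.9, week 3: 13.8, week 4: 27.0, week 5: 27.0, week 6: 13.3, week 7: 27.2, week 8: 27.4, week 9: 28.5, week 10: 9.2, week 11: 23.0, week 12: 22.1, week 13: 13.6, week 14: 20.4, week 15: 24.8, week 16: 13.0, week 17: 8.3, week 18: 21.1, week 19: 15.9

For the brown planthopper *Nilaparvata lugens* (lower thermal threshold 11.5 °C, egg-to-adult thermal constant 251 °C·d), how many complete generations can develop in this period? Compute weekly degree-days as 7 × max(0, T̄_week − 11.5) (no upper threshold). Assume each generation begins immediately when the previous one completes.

Weekly DD (7 × max(0, T̄ − 11.5)): 0.0, 72.8, 16.1, 108.5, 108.5, 12.6, 109.9, 111.3, 119.0, 0.0, 80.5, 74.2, 14.7, 62.3, 93.1, 10.5, 0.0, 67.2, 30.8.
Season total = 1092.0 DD.
Complete generations = ⌊1092.0 / 251⌋ = 4.

4 generations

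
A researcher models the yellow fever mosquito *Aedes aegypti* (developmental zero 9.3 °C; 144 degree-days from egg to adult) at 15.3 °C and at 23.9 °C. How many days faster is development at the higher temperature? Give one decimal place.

14.1 days

At 15.3 °C: 144 / (15.3 − 9.3) = 144 / 6.0 = 24.000 d.
At 23.9 °C: 144 / (23.9 − 9.3) = 144 / 14.6 = 9.863 d.
Difference = |24.000 − 9.863| = 14.137 ≈ 14.1 days.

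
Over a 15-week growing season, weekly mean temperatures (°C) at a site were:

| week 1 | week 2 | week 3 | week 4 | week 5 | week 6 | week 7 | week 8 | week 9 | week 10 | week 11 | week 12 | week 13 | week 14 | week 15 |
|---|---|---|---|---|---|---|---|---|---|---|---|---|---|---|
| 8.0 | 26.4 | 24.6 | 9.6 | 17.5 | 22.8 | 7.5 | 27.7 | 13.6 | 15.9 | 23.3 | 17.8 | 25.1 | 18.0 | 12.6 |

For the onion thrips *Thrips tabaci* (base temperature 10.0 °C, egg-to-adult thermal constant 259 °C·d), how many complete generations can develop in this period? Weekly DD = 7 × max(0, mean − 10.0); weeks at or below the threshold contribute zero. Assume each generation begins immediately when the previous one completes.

3 generations

Weekly DD (7 × max(0, T̄ − 10.0)): 0.0, 114.8, 102.2, 0.0, 52.5, 89.6, 0.0, 123.9, 25.2, 41.3, 93.1, 54.6, 105.7, 56.0, 18.2.
Season total = 877.1 DD.
Complete generations = ⌊877.1 / 259⌋ = 3.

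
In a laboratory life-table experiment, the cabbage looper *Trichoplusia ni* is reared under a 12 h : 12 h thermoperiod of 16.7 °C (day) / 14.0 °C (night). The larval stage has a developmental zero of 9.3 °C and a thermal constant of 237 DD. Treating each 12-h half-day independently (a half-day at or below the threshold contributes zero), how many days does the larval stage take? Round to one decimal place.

39.2 days

Day half: max(0, 16.7 − 9.3) × 0.5 = 7.4 × 0.5 = 3.70 DD.
Night half: max(0, 14.0 − 9.3) × 0.5 = 4.7 × 0.5 = 2.35 DD.
Per 24 h: 6.05 DD/day.
Duration = 237 / 6.05 = 39.174 ≈ 39.2 days.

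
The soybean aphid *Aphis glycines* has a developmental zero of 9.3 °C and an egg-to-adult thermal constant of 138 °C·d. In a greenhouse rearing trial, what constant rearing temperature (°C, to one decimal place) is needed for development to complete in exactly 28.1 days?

14.2 °C

Required daily accumulation = 138 / 28.1 = 4.911 DD/day.
T = T_base + 4.911 = 9.3 + 4.911 = 14.211 ≈ 14.2 °C.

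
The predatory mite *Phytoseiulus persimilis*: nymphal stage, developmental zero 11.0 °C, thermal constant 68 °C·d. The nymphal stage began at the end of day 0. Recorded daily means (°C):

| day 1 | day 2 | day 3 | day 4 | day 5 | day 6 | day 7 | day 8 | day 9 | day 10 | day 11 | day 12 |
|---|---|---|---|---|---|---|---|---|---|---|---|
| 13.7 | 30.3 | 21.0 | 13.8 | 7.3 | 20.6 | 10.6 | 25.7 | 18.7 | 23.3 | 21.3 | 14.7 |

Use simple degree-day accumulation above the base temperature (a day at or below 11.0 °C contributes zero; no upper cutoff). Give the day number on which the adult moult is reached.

day 10

Daily DD above 11.0 °C: 2.7, 19.3, 10.0, 2.8, 0.0, 9.6, 0.0, 14.7, 7.7, 12.3, 10.3, 3.7.
Cumulative: 2.7, 22.0, 32.0, 34.8, 34.8, 44.4, 44.4, 59.1, 66.8, 79.1, 89.4, 93.1.
The total first reaches 68 DD on day 10.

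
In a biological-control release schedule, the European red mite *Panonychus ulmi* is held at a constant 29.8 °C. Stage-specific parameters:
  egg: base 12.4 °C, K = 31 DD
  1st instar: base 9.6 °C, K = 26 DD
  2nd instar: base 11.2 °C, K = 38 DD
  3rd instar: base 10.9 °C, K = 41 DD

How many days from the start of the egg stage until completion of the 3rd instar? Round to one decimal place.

7.3 days

egg: 31 / (29.8 − 12.4) = 31 / 17.4 = 1.782 d.
1st instar: 26 / (29.8 − 9.6) = 26 / 20.2 = 1.287 d.
2nd instar: 38 / (29.8 − 11.2) = 38 / 18.6 = 2.043 d.
3rd instar: 41 / (29.8 − 10.9) = 41 / 18.9 = 2.169 d.
Sum = 7.281 ≈ 7.3 days.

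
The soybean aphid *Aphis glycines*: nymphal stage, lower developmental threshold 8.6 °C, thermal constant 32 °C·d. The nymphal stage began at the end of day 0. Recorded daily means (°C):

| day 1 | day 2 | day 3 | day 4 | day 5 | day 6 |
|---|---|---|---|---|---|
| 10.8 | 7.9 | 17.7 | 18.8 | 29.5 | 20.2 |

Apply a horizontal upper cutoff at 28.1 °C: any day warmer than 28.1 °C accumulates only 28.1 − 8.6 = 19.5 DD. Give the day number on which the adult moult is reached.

day 5

Daily DD above 8.6 °C (capped at 19.5): 2.2, 0.0, 9.1, 10.2, 19.5, 11.6.
Cumulative: 2.2, 2.2, 11.3, 21.5, 41.0, 52.6.
The total first reaches 32 DD on day 5.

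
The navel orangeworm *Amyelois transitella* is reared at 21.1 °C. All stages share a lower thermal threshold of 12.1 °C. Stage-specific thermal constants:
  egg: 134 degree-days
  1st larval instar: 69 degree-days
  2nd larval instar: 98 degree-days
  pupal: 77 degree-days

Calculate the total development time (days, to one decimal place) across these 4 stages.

42.0 days

Daily accumulation at 21.1 °C = 21.1 − 12.1 = 9.0 DD/day.
Total K = 134 + 69 + 98 + 77 = 378 DD.
Total duration = 378 / 9.0 = 42.000 ≈ 42.0 days.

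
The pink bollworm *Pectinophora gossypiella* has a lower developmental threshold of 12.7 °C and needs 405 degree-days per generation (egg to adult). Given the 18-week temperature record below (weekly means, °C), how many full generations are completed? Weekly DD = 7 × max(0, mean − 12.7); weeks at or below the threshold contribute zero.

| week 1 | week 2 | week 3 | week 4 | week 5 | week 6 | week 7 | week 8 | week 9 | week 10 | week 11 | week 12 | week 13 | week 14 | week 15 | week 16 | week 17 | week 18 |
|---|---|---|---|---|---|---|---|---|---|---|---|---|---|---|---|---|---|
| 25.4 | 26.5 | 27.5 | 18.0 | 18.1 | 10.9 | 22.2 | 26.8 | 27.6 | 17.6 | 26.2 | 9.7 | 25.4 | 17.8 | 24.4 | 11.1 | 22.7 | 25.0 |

2 generations

Weekly DD (7 × max(0, T̄ − 12.7)): 88.9, 96.6, 103.6, 37.1, 37.8, 0.0, 66.5, 98.7, 104.3, 34.3, 94.5, 0.0, 88.9, 35.7, 81.9, 0.0, 70.0, 86.1.
Season total = 1124.9 DD.
Complete generations = ⌊1124.9 / 405⌋ = 2.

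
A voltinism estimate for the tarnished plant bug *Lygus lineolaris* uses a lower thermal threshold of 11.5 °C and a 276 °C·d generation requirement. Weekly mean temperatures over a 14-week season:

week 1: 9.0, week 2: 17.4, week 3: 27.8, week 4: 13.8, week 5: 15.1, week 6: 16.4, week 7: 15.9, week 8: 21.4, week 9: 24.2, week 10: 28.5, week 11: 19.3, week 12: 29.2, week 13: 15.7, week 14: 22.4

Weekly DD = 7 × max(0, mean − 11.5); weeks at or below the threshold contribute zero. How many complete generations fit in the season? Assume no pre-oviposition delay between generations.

2 generations

Weekly DD (7 × max(0, T̄ − 11.5)): 0.0, 41.3, 114.1, 16.1, 25.2, 34.3, 30.8, 69.3, 88.9, 119.0, 54.6, 123.9, 29.4, 76.3.
Season total = 823.2 DD.
Complete generations = ⌊823.2 / 276⌋ = 2.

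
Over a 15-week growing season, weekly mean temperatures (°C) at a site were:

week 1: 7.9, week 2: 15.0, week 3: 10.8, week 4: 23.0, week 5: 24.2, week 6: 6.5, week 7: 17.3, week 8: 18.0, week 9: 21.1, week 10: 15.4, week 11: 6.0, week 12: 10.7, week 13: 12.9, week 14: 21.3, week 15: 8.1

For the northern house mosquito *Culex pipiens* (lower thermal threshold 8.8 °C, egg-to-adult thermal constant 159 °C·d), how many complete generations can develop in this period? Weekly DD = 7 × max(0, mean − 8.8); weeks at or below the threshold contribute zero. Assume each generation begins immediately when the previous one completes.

4 generations

Weekly DD (7 × max(0, T̄ − 8.8)): 0.0, 43.4, 14.0, 99.4, 107.8, 0.0, 59.5, 64.4, 86.1, 46.2, 0.0, 13.3, 28.7, 87.5, 0.0.
Season total = 650.3 DD.
Complete generations = ⌊650.3 / 159⌋ = 4.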